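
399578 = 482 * 829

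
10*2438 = 24380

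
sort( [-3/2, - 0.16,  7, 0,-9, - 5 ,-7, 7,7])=[ - 9, - 7, - 5,  -  3/2, - 0.16, 0,  7,7, 7]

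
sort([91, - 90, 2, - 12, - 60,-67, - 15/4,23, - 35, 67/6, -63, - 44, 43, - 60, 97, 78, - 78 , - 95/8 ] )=[  -  90, - 78, - 67,  -  63, - 60, - 60, - 44, - 35, - 12, - 95/8, -15/4, 2 , 67/6,23,  43, 78, 91,97 ]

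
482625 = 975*495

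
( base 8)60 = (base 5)143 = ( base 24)20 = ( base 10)48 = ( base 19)2A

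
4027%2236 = 1791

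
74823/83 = 901 + 40/83 = 901.48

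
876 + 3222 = 4098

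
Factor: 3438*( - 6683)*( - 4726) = 2^2 * 3^2*17^1*41^1*139^1 * 163^1*191^1 = 108585303804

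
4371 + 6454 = 10825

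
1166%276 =62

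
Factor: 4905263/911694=2^(- 1)*3^ ( - 1)* 7^(- 3) *11^1 * 29^1*443^(-1 )*15377^1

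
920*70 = 64400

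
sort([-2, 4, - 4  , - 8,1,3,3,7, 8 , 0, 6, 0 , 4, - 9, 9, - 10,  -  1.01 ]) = [ - 10,-9, - 8, - 4,-2, - 1.01, 0, 0, 1,3,3 , 4,4 , 6 , 7,8, 9 ]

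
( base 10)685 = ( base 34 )K5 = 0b1010101101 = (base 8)1255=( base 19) 1H1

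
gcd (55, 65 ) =5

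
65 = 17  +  48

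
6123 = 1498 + 4625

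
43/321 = 43/321  =  0.13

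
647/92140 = 647/92140 = 0.01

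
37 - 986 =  - 949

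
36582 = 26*1407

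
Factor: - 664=  -  2^3*83^1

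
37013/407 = 37013/407 = 90.94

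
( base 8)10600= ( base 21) a37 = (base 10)4480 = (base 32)4c0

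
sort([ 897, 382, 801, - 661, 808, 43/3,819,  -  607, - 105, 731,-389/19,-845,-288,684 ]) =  [ - 845, - 661, - 607,-288,-105,- 389/19, 43/3, 382, 684, 731,801, 808,819,897 ]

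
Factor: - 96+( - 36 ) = - 132 = -2^2 * 3^1*11^1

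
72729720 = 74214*980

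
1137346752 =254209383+883137369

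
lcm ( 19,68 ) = 1292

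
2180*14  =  30520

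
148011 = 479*309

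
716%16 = 12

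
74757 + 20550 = 95307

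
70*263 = 18410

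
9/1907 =9/1907 = 0.00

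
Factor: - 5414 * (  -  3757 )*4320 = 2^6 * 3^3* 5^1*13^1*17^2 * 2707^1 = 87870519360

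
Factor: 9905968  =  2^4*17^1*79^1*461^1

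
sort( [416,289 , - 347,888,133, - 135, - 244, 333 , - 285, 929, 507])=[ - 347  , - 285, -244 ,  -  135, 133,289,333,416,  507, 888, 929]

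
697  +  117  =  814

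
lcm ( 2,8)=8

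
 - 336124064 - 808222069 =- 1144346133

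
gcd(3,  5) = 1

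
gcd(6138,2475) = 99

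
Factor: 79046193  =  3^1*23^1*1033^1*1109^1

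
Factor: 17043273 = 3^2*13^1*31^1 * 37^1*127^1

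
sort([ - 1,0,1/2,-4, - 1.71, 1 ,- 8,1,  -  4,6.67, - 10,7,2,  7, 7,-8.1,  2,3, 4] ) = [ - 10, - 8.1, - 8,  -  4, - 4,  -  1.71,- 1,  0,1/2,1,1,2,2,3, 4, 6.67, 7,7,7 ]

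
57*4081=232617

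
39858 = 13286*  3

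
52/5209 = 52/5209=0.01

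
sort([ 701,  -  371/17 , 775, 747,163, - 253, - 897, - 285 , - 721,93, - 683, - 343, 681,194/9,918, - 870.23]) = [  -  897, - 870.23, - 721, - 683,  -  343 , - 285,- 253, - 371/17,194/9,93  ,  163,681, 701, 747, 775, 918 ] 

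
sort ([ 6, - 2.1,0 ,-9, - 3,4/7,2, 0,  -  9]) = [- 9,- 9,-3,-2.1,0,0,4/7,2,6 ] 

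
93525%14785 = 4815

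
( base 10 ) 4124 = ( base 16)101c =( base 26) 62G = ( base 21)978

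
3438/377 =3438/377 = 9.12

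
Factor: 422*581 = 245182  =  2^1*7^1*83^1*211^1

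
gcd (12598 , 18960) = 2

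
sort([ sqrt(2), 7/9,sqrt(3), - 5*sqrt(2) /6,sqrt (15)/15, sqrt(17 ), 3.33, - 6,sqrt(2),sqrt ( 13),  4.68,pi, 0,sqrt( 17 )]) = [- 6, - 5 *sqrt( 2 )/6,  0,sqrt(15)/15,  7/9,sqrt(2),sqrt(2),sqrt( 3),pi,3.33,sqrt (13),sqrt( 17),  sqrt( 17 ),4.68 ]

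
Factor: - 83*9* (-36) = 2^2*3^4*83^1 = 26892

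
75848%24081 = 3605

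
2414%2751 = 2414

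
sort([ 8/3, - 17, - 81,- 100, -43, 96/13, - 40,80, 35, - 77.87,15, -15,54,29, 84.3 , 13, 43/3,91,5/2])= [-100, -81, - 77.87, - 43,-40,  -  17 , -15 , 5/2, 8/3,96/13,  13, 43/3,15,29, 35, 54 , 80,84.3, 91 ]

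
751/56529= 751/56529 = 0.01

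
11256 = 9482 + 1774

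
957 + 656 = 1613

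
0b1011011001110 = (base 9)8006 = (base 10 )5838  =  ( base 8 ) 13316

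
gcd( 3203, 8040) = 1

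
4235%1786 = 663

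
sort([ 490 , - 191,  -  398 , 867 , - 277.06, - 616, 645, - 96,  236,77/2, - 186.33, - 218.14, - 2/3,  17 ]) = [ - 616, - 398, - 277.06, - 218.14, - 191 ,  -  186.33, - 96, - 2/3 , 17, 77/2, 236,490 , 645, 867 ] 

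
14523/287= 50 + 173/287=50.60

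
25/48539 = 25/48539 = 0.00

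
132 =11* 12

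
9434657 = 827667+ 8606990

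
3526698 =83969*42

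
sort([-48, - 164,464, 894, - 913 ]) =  [  -  913, - 164, - 48,464, 894 ]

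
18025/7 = 2575 = 2575.00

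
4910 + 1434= 6344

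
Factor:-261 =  - 3^2*29^1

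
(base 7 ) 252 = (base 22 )63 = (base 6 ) 343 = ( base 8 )207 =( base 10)135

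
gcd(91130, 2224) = 2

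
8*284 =2272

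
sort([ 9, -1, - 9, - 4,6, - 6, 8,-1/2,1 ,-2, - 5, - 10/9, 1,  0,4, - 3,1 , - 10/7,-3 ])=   [-9, - 6, - 5,-4, - 3, -3, - 2, - 10/7,-10/9,-1, - 1/2,0,1,1,1, 4,6, 8,9 ]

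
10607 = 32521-21914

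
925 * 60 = 55500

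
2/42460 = 1/21230=0.00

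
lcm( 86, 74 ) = 3182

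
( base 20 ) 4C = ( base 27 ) 3b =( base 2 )1011100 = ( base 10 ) 92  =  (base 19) 4G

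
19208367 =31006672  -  11798305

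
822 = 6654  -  5832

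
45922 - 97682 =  - 51760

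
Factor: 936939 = 3^1*312313^1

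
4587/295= 15 + 162/295 = 15.55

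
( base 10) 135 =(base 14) 99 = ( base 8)207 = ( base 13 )a5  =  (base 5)1020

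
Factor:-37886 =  -2^1*19^1*997^1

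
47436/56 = 11859/14 = 847.07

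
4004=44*91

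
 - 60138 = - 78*771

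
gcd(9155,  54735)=5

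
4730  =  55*86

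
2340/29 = 80 + 20/29= 80.69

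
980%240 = 20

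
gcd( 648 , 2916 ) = 324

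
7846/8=3923/4 = 980.75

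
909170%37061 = 19706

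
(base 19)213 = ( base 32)n8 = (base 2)1011101000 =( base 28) QG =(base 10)744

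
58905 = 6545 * 9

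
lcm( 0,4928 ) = 0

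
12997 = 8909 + 4088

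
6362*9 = 57258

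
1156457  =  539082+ 617375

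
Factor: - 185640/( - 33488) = 255/46 = 2^( - 1 )*3^1 * 5^1 * 17^1*23^( -1)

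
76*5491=417316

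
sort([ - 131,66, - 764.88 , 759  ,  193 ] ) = [ - 764.88, - 131,66, 193,759 ]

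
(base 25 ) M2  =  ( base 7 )1416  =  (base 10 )552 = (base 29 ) j1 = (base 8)1050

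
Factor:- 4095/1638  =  -2^(-1 ) * 5^1 = - 5/2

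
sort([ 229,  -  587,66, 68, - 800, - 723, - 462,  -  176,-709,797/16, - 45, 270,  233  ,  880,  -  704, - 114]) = [ - 800, - 723,  -  709, -704, - 587 , - 462, - 176, - 114 , - 45, 797/16, 66, 68,  229 , 233,270, 880 ] 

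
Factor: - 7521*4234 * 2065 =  - 2^1*3^1*5^1*7^1*23^1*29^1 *59^1*73^1*109^1 = -65757682410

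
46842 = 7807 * 6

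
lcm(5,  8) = 40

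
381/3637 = 381/3637 = 0.10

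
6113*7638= 46691094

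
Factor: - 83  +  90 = 7 = 7^1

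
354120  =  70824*5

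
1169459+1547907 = 2717366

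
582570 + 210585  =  793155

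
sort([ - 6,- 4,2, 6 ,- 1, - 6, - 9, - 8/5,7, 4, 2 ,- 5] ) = [ - 9, - 6,- 6, - 5, - 4, - 8/5, - 1 , 2,2, 4, 6, 7 ]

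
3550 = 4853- 1303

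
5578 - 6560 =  - 982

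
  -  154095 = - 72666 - 81429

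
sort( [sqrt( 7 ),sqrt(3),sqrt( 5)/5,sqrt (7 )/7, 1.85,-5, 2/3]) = [ - 5, sqrt(7) /7,sqrt( 5)/5 , 2/3, sqrt( 3), 1.85,  sqrt( 7 ) ] 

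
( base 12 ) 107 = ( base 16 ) 97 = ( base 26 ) 5l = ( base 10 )151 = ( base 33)4J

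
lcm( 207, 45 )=1035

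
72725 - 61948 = 10777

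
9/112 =9/112 = 0.08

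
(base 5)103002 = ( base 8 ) 6656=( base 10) 3502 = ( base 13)1795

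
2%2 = 0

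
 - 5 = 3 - 8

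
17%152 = 17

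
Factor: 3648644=2^2* 37^1 * 89^1 * 277^1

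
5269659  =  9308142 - 4038483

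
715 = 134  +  581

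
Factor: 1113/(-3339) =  - 1/3 = - 3^( - 1)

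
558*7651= 4269258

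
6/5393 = 6/5393 = 0.00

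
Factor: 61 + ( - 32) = 29^1  =  29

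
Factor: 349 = 349^1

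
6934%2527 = 1880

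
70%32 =6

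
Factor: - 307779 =-3^1*102593^1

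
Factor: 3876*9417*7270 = 2^3* 3^2*5^1 * 17^1 * 19^1 * 43^1*73^1*727^1  =  265357122840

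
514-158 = 356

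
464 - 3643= - 3179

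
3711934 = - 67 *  ( -55402 )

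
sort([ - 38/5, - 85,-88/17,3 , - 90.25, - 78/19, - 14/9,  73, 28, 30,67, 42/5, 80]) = [ - 90.25, - 85, - 38/5,  -  88/17, - 78/19,-14/9,3, 42/5,28,30,67,73, 80]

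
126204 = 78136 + 48068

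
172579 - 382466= -209887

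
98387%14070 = 13967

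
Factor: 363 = 3^1*11^2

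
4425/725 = 6 + 3/29 = 6.10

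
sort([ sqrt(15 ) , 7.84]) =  [ sqrt( 15),7.84] 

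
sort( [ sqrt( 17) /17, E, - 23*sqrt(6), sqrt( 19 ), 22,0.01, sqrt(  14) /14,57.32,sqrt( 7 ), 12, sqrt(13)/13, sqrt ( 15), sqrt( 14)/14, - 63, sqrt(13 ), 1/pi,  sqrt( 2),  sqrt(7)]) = [-63, - 23*sqrt(6 ), 0.01,sqrt(17)/17, sqrt( 14)/14, sqrt( 14 )/14, sqrt( 13)/13, 1/pi,  sqrt( 2 ), sqrt (7) , sqrt (7), E,sqrt( 13 ) , sqrt( 15 ), sqrt( 19),12,22,57.32] 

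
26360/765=5272/153 = 34.46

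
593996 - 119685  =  474311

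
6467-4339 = 2128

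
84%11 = 7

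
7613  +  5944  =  13557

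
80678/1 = 80678 = 80678.00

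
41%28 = 13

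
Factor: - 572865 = - 3^1 * 5^1 * 181^1*211^1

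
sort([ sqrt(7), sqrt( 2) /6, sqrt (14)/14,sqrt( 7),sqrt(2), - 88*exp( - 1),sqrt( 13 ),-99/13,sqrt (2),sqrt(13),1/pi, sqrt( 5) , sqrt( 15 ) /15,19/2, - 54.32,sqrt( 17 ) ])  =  [ - 54.32, - 88*exp( - 1), - 99/13 , sqrt ( 2 ) /6, sqrt( 15 )/15,sqrt( 14 ) /14 , 1/pi, sqrt( 2),sqrt( 2 ), sqrt(5),sqrt( 7 ),sqrt ( 7),sqrt (13),  sqrt(13 ),sqrt( 17),19/2] 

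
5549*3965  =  22001785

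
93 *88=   8184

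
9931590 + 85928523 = 95860113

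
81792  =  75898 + 5894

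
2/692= 1/346 = 0.00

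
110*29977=3297470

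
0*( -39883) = 0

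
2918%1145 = 628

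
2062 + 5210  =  7272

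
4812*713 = 3430956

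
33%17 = 16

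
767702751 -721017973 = 46684778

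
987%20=7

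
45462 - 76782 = -31320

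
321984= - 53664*(  -  6 )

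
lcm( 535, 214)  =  1070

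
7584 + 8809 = 16393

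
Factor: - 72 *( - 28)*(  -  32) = -2^10*3^2*7^1 = - 64512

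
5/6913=5/6913 = 0.00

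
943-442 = 501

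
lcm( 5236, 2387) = 162316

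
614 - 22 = 592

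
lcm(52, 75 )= 3900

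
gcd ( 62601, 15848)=7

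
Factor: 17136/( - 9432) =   -  238/131 = -2^1  *7^1*17^1 * 131^ (-1)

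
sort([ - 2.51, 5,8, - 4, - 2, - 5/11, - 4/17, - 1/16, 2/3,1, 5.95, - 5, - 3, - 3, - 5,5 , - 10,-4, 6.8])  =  [ -10,  -  5, - 5, - 4, -4, - 3,- 3, - 2.51, - 2, - 5/11, - 4/17, - 1/16, 2/3, 1 , 5,5 , 5.95, 6.8,8 ]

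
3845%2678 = 1167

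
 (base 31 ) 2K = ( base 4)1102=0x52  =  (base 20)42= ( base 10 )82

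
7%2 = 1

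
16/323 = 16/323 = 0.05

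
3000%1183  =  634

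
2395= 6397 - 4002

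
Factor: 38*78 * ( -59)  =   - 174876= -  2^2*3^1*13^1*19^1*59^1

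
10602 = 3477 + 7125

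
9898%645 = 223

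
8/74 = 4/37 = 0.11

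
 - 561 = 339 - 900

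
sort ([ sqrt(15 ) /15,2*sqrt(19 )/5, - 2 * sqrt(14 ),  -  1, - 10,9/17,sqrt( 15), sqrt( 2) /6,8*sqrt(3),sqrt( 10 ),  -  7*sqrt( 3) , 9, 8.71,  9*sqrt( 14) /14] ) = [ - 7*sqrt( 3 ),  -  10, - 2*sqrt(14 ), - 1,sqrt( 2 ) /6,sqrt(15) /15,9/17,2*sqrt(19)/5,9*sqrt( 14) /14, sqrt( 10 ),sqrt(15),8.71,9,8 *sqrt(3)]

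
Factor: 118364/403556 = 127^1*433^(-1) =127/433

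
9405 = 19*495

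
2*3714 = 7428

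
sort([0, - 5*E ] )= [-5 * E,0 ]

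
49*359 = 17591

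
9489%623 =144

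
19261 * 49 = 943789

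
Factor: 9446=2^1 * 4723^1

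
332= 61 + 271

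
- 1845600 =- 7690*240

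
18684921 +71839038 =90523959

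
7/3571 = 7/3571=0.00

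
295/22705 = 59/4541  =  0.01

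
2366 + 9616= 11982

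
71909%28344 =15221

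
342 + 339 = 681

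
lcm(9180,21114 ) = 211140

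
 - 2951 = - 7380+4429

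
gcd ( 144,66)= 6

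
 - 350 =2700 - 3050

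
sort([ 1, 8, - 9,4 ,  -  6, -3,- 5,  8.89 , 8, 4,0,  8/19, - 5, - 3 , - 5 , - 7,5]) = [-9,-7, - 6,  -  5, - 5,-5, - 3, - 3, 0,  8/19, 1,4, 4,5, 8, 8,  8.89]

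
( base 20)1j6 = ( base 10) 786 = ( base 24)18I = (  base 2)1100010010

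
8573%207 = 86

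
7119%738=477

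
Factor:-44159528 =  - 2^3 * 7^1 * 788563^1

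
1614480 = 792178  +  822302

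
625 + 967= 1592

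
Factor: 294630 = 2^1*3^1*5^1*7^1 * 23^1 * 61^1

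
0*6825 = 0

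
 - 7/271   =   - 1 + 264/271 = - 0.03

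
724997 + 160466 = 885463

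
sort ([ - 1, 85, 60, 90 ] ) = [-1,60,  85,90]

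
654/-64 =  - 327/32=   -  10.22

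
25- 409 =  - 384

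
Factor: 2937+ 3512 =6449 = 6449^1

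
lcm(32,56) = 224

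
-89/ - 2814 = 89/2814 = 0.03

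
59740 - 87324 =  - 27584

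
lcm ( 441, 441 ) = 441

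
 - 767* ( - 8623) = 6613841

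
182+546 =728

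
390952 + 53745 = 444697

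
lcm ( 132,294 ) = 6468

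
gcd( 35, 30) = 5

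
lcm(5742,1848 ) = 160776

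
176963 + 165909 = 342872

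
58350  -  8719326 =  - 8660976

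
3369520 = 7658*440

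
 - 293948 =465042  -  758990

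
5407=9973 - 4566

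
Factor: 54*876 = 47304 = 2^3*3^4*73^1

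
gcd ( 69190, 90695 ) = 935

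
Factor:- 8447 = -8447^1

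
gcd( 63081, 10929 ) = 3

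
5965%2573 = 819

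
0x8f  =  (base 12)BB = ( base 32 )4f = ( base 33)4b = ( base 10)143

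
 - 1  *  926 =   -  926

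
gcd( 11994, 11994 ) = 11994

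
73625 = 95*775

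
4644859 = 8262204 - 3617345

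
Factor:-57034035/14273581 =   -  3^2*5^1*7^( - 1 )*443^1*2861^1*2039083^( - 1 ) 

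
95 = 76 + 19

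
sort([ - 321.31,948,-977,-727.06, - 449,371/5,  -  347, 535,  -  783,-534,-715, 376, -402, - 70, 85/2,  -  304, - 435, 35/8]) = [  -  977, - 783,-727.06, -715,  -  534,- 449, - 435, - 402, - 347,-321.31,-304, - 70, 35/8, 85/2,371/5, 376,535,948 ] 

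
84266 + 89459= 173725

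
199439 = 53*3763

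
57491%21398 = 14695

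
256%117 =22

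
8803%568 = 283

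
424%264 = 160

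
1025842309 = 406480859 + 619361450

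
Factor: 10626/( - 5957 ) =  - 66/37 = - 2^1 * 3^1*11^1 *37^( - 1) 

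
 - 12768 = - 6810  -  5958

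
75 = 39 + 36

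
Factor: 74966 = 2^1*37483^1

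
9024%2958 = 150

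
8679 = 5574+3105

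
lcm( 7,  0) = 0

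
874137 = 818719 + 55418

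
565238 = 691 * 818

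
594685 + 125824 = 720509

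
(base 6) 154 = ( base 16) 46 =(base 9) 77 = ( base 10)70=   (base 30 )2a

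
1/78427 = 1/78427= 0.00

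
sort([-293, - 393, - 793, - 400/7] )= [-793, - 393, - 293, - 400/7] 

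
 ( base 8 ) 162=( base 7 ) 222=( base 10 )114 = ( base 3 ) 11020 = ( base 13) 8a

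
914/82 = 457/41 = 11.15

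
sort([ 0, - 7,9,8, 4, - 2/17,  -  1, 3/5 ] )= [ - 7, - 1,-2/17, 0, 3/5,4,8,9 ] 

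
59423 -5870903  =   - 5811480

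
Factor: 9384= 2^3*3^1  *  17^1*23^1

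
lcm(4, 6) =12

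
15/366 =5/122 =0.04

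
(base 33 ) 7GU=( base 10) 8181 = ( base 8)17765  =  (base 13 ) 3954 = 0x1ff5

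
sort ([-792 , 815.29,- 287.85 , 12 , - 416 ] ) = [ - 792 , - 416 , - 287.85 , 12, 815.29] 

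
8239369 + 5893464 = 14132833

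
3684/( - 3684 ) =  - 1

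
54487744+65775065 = 120262809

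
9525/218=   43 + 151/218 = 43.69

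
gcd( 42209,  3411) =1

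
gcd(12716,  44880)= 748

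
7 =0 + 7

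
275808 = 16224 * 17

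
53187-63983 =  -10796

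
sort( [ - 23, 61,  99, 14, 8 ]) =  [ - 23,8 , 14, 61, 99]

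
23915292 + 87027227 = 110942519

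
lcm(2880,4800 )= 14400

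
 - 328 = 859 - 1187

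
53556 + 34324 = 87880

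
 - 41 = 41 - 82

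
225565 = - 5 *( - 45113 ) 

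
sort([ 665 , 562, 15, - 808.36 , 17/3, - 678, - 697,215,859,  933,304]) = [ - 808.36, - 697, -678,17/3 , 15, 215, 304, 562 , 665,859,933] 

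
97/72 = 1 +25/72 = 1.35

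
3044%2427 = 617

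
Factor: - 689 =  -13^1*53^1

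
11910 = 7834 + 4076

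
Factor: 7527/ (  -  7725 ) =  - 2509/2575 = - 5^ (  -  2 )*13^1*103^( - 1 )*193^1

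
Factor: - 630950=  - 2^1*5^2*12619^1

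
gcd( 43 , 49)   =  1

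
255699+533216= 788915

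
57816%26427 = 4962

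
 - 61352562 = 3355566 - 64708128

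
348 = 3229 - 2881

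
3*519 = 1557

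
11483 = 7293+4190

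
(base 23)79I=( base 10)3928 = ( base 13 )1A32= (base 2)111101011000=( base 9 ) 5344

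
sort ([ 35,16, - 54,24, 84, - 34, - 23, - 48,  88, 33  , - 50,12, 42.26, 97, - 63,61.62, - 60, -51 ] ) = [ - 63, - 60, - 54, - 51, - 50 , - 48, -34, - 23,12,  16,24,33,35,  42.26,61.62, 84,88 , 97 ] 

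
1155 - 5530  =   - 4375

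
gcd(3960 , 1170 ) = 90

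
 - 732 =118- 850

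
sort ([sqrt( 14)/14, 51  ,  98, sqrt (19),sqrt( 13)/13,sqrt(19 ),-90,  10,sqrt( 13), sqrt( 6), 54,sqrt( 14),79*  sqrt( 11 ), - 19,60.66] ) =[ - 90, - 19,sqrt(14 ) /14,  sqrt( 13) /13, sqrt( 6),sqrt ( 13), sqrt( 14),  sqrt (19),sqrt(19),10,51,54, 60.66,98,79*sqrt (11) ] 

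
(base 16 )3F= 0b111111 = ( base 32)1V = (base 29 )25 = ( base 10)63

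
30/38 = 15/19 = 0.79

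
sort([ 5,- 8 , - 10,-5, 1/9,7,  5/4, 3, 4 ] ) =[ - 10, - 8,  -  5,1/9 , 5/4, 3,4 , 5, 7] 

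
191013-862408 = -671395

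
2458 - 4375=-1917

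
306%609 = 306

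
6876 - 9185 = - 2309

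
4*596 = 2384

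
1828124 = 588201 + 1239923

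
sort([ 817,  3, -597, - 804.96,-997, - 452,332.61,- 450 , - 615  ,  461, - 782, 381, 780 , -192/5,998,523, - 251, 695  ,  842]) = [ - 997, - 804.96, - 782, -615, - 597, - 452 , - 450,-251, - 192/5,3  ,  332.61, 381,461,523,695, 780, 817,842,998]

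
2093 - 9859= - 7766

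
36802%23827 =12975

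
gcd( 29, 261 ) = 29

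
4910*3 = 14730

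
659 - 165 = 494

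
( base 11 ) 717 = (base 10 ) 865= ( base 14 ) 45b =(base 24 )1c1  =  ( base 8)1541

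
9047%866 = 387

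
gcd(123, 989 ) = 1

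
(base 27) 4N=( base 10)131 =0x83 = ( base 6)335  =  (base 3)11212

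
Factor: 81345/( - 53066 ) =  - 2^( - 1 ) * 3^1*5^1* 11^1 * 13^( - 2 )*17^1*29^1*157^( - 1 )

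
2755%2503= 252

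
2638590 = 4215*626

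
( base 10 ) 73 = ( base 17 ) 45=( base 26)2L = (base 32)29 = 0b1001001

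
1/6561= 1/6561  =  0.00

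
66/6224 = 33/3112  =  0.01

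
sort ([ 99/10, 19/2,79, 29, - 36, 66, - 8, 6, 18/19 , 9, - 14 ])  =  [ - 36 , - 14, - 8,18/19,6,9,19/2,  99/10, 29 , 66, 79 ]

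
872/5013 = 872/5013 = 0.17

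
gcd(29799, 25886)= 301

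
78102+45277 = 123379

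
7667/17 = 451=451.00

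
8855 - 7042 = 1813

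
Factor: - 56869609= - 29^1*1961021^1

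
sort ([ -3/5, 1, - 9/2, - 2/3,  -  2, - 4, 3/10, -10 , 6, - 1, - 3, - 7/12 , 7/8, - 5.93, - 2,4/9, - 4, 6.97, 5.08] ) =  [  -  10,-5.93,-9/2, -4 , - 4,-3, -2,  -  2, - 1  ,-2/3, - 3/5,  -  7/12, 3/10,4/9,7/8, 1 , 5.08,6, 6.97]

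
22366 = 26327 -3961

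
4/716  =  1/179=0.01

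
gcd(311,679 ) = 1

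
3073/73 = 42 + 7/73 = 42.10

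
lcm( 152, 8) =152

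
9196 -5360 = 3836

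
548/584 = 137/146 = 0.94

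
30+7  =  37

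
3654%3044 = 610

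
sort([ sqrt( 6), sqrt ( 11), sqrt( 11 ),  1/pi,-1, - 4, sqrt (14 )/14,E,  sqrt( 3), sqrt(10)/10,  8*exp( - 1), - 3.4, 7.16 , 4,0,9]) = [ - 4,  -  3.4, - 1, 0,sqrt( 14 )/14, sqrt( 10) /10, 1/pi, sqrt( 3),  sqrt(6 ),E,8 *exp ( - 1 ), sqrt( 11 ), sqrt( 11 ),4,7.16, 9 ]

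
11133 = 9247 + 1886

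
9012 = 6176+2836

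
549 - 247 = 302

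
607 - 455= 152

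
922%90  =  22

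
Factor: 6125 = 5^3* 7^2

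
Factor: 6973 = 19^1 *367^1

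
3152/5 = 630 + 2/5  =  630.40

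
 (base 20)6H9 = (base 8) 5275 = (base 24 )4id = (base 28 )3e5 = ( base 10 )2749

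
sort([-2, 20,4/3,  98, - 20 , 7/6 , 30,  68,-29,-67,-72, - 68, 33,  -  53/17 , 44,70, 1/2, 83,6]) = [ - 72,-68,-67  , - 29, - 20, - 53/17,-2, 1/2,  7/6,4/3,6,20, 30,33, 44, 68 , 70,83,98 ]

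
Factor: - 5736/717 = - 2^3 = - 8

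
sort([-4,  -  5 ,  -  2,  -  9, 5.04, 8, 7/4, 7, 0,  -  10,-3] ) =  [ - 10, - 9,- 5,- 4, - 3, - 2,0, 7/4,5.04, 7, 8] 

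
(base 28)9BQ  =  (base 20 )i9a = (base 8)16336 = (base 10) 7390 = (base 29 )8MO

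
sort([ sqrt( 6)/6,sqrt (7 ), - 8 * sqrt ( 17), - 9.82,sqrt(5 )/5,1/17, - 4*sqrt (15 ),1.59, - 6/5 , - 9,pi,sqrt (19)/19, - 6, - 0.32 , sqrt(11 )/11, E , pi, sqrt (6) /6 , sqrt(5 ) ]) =[ - 8*sqrt( 17), - 4 * sqrt( 15) , - 9.82, - 9 , - 6,- 6/5,-0.32, 1/17,sqrt(19) /19,sqrt ( 11 )/11,  sqrt( 6) /6,sqrt(6)/6,sqrt( 5 )/5,  1.59, sqrt( 5 ),sqrt (7), E, pi, pi] 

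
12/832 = 3/208 = 0.01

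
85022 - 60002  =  25020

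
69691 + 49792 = 119483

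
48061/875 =48061/875 = 54.93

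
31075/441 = 70  +  205/441 = 70.46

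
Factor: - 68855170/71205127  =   - 2^1*5^1*7^(- 1)*6885517^1*10172161^( - 1 ) 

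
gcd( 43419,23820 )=3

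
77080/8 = 9635 = 9635.00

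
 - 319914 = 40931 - 360845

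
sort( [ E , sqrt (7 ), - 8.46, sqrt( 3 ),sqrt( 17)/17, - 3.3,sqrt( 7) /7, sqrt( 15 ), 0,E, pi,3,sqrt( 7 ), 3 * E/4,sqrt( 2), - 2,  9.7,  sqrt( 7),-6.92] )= [ - 8.46, - 6.92 , - 3.3, - 2,0,sqrt ( 17 )/17, sqrt( 7 )/7, sqrt( 2), sqrt( 3 ),  3*E/4,sqrt (7 ), sqrt(7), sqrt(7 ),E, E,3,  pi, sqrt( 15),9.7]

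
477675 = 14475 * 33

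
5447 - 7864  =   - 2417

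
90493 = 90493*1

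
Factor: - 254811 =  - 3^1*157^1*541^1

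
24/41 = 24/41= 0.59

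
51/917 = 51/917 = 0.06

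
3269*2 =6538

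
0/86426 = 0 = 0.00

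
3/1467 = 1/489 = 0.00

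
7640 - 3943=3697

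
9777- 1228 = 8549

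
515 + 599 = 1114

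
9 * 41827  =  376443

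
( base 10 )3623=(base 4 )320213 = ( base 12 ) 211b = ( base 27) 4Q5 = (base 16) e27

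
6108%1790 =738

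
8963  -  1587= 7376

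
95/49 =95/49 = 1.94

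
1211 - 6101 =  - 4890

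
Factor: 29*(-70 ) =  - 2^1*5^1*7^1*29^1 = - 2030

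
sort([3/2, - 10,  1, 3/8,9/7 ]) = [ - 10, 3/8,1, 9/7,3/2 ]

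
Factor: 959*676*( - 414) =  - 2^3 * 3^2*7^1*13^2*23^1*137^1 = -268389576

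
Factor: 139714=2^1*69857^1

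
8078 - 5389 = 2689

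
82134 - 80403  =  1731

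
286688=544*527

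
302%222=80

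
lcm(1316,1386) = 130284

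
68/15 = 68/15 = 4.53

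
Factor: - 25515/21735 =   -  3^3*23^ (-1 )=- 27/23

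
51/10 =5 + 1/10  =  5.10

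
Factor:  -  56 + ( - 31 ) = -3^1*29^1 = -  87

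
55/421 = 55/421 =0.13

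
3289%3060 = 229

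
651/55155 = 217/18385 = 0.01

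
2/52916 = 1/26458 = 0.00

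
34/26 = 17/13   =  1.31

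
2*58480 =116960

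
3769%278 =155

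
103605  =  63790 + 39815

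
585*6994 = 4091490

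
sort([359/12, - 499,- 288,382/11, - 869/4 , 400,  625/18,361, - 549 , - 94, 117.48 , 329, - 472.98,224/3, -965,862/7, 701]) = [ - 965, - 549, - 499, - 472.98, - 288, - 869/4 , - 94,  359/12 , 625/18 , 382/11, 224/3,117.48, 862/7, 329,  361 , 400,701 ] 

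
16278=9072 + 7206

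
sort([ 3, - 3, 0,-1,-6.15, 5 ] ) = [ - 6.15, - 3, - 1,0,3, 5 ]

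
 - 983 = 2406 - 3389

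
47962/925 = 51 + 787/925  =  51.85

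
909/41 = 22 + 7/41 = 22.17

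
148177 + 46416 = 194593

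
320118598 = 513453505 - 193334907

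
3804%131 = 5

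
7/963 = 7/963= 0.01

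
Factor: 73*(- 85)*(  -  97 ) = 601885 = 5^1*17^1*73^1*97^1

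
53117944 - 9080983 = 44036961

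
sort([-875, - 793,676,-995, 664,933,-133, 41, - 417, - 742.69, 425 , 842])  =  [-995, - 875  , - 793, - 742.69 ,-417,-133, 41,425 , 664,676, 842,933 ] 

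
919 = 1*919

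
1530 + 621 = 2151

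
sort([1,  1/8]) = [1/8, 1 ]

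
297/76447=297/76447 = 0.00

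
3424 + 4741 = 8165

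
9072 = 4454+4618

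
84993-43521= 41472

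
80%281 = 80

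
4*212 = 848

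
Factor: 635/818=2^( - 1)*5^1*127^1*409^( - 1)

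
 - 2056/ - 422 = 4 + 184/211 = 4.87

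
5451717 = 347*15711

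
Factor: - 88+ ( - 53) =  - 141 = -  3^1*47^1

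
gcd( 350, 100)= 50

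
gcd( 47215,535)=5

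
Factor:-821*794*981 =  - 2^1*3^2 * 109^1 * 397^1 *821^1  =  - 639488394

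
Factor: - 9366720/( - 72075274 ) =4683360/36037637 =2^5*3^1*5^1*11^1*17^( - 1)*599^( - 1)*887^1*3539^( - 1)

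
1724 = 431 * 4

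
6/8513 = 6/8513 = 0.00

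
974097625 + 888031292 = 1862128917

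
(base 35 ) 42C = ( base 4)1031312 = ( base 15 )1722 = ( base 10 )4982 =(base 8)11566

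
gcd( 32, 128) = 32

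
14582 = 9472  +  5110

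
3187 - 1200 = 1987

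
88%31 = 26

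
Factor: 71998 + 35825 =3^1* 127^1*283^1 = 107823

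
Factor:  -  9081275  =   - 5^2*7^1*51893^1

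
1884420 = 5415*348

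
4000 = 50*80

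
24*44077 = 1057848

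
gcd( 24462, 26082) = 162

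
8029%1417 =944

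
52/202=26/101 = 0.26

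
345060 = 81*4260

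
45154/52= 22577/26 = 868.35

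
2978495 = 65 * 45823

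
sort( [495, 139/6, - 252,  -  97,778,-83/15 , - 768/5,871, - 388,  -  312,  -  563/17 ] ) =[ - 388, - 312,-252, - 768/5, - 97 , - 563/17, - 83/15, 139/6, 495,778, 871]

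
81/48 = 1 + 11/16 = 1.69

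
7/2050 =7/2050 = 0.00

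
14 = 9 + 5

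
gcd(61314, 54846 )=66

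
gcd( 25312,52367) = 7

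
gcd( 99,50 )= 1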